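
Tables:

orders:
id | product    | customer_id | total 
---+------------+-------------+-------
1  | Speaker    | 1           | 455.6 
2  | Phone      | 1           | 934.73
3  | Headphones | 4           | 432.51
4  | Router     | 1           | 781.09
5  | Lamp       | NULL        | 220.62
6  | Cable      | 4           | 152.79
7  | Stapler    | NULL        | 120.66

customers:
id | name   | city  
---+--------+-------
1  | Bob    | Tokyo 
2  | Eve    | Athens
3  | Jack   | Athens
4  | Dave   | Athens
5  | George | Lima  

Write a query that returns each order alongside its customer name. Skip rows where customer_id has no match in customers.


INNER JOIN keeps only orders rows whose customer_id matches an id in customers. Walk through each order:
  - order 1 (Speaker): customer_id=1 -> matches Bob
  - order 2 (Phone): customer_id=1 -> matches Bob
  - order 3 (Headphones): customer_id=4 -> matches Dave
  - order 4 (Router): customer_id=1 -> matches Bob
  - order 5 (Lamp): customer_id=NULL, no match -> dropped
  - order 6 (Cable): customer_id=4 -> matches Dave
  - order 7 (Stapler): customer_id=NULL, no match -> dropped
So 2 of 7 rows are dropped.

SQL:
SELECT a.product, b.name AS customer
FROM orders a
INNER JOIN customers b ON a.customer_id = b.id

Result:
product    | customer
-----------+---------
Speaker    | Bob     
Phone      | Bob     
Headphones | Dave    
Router     | Bob     
Cable      | Dave    


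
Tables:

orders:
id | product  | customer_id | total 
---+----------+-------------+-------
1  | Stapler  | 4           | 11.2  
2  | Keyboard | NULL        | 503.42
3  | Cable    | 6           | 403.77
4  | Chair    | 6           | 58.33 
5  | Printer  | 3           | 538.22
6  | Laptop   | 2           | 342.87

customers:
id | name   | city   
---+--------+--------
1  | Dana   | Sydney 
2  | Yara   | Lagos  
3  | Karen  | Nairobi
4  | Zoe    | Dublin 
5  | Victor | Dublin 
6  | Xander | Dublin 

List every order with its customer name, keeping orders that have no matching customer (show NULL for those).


LEFT JOIN keeps every row from orders (the left table); where customer_id has no match in customers, the customer columns become NULL. Walk through each order:
  - order 1 (Stapler): customer_id=4 -> matches Zoe
  - order 2 (Keyboard): customer_id=NULL, no match -> kept with NULL
  - order 3 (Cable): customer_id=6 -> matches Xander
  - order 4 (Chair): customer_id=6 -> matches Xander
  - order 5 (Printer): customer_id=3 -> matches Karen
  - order 6 (Laptop): customer_id=2 -> matches Yara
All 6 rows appear; 1 has NULL customer.

SQL:
SELECT a.product, b.name AS customer
FROM orders a
LEFT JOIN customers b ON a.customer_id = b.id

Result:
product  | customer
---------+---------
Stapler  | Zoe     
Keyboard | NULL    
Cable    | Xander  
Chair    | Xander  
Printer  | Karen   
Laptop   | Yara    


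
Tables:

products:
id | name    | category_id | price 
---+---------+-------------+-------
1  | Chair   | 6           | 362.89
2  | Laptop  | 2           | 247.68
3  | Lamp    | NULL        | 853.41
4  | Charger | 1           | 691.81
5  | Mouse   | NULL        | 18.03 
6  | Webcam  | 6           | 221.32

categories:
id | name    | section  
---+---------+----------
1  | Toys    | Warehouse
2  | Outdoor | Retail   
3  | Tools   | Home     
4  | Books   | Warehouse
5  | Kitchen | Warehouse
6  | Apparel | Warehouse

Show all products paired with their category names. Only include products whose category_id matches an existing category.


INNER JOIN keeps only products rows whose category_id matches an id in categories. Walk through each product:
  - product 1 (Chair): category_id=6 -> matches Apparel
  - product 2 (Laptop): category_id=2 -> matches Outdoor
  - product 3 (Lamp): category_id=NULL, no match -> dropped
  - product 4 (Charger): category_id=1 -> matches Toys
  - product 5 (Mouse): category_id=NULL, no match -> dropped
  - product 6 (Webcam): category_id=6 -> matches Apparel
So 2 of 6 rows are dropped.

SQL:
SELECT a.name, b.name AS category
FROM products a
INNER JOIN categories b ON a.category_id = b.id

Result:
name    | category
--------+---------
Chair   | Apparel 
Laptop  | Outdoor 
Charger | Toys    
Webcam  | Apparel 


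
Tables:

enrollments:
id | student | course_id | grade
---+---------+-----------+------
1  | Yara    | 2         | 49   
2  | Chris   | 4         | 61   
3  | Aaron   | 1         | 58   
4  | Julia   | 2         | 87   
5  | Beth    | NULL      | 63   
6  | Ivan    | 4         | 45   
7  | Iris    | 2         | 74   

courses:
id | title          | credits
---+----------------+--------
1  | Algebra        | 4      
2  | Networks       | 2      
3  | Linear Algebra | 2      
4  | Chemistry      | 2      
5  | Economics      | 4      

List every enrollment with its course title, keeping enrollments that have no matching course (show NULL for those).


LEFT JOIN keeps every row from enrollments (the left table); where course_id has no match in courses, the course columns become NULL. Walk through each enrollment:
  - enrollment 1 (Yara): course_id=2 -> matches Networks
  - enrollment 2 (Chris): course_id=4 -> matches Chemistry
  - enrollment 3 (Aaron): course_id=1 -> matches Algebra
  - enrollment 4 (Julia): course_id=2 -> matches Networks
  - enrollment 5 (Beth): course_id=NULL, no match -> kept with NULL
  - enrollment 6 (Ivan): course_id=4 -> matches Chemistry
  - enrollment 7 (Iris): course_id=2 -> matches Networks
All 7 rows appear; 1 has NULL course.

SQL:
SELECT a.student, b.title AS course
FROM enrollments a
LEFT JOIN courses b ON a.course_id = b.id

Result:
student | course   
--------+----------
Yara    | Networks 
Chris   | Chemistry
Aaron   | Algebra  
Julia   | Networks 
Beth    | NULL     
Ivan    | Chemistry
Iris    | Networks 


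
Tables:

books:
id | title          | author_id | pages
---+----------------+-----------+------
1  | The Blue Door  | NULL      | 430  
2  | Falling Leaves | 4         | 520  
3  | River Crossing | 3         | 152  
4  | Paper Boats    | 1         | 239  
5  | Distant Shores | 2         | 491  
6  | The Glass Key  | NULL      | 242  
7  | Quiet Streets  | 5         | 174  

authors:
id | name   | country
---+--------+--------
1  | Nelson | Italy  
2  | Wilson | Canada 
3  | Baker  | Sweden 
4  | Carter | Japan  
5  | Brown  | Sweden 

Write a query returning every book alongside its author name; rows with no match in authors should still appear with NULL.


LEFT JOIN keeps every row from books (the left table); where author_id has no match in authors, the author columns become NULL. Walk through each book:
  - book 1 (The Blue Door): author_id=NULL, no match -> kept with NULL
  - book 2 (Falling Leaves): author_id=4 -> matches Carter
  - book 3 (River Crossing): author_id=3 -> matches Baker
  - book 4 (Paper Boats): author_id=1 -> matches Nelson
  - book 5 (Distant Shores): author_id=2 -> matches Wilson
  - book 6 (The Glass Key): author_id=NULL, no match -> kept with NULL
  - book 7 (Quiet Streets): author_id=5 -> matches Brown
All 7 rows appear; 2 have NULL author.

SQL:
SELECT a.title, b.name AS author
FROM books a
LEFT JOIN authors b ON a.author_id = b.id

Result:
title          | author
---------------+-------
The Blue Door  | NULL  
Falling Leaves | Carter
River Crossing | Baker 
Paper Boats    | Nelson
Distant Shores | Wilson
The Glass Key  | NULL  
Quiet Streets  | Brown 


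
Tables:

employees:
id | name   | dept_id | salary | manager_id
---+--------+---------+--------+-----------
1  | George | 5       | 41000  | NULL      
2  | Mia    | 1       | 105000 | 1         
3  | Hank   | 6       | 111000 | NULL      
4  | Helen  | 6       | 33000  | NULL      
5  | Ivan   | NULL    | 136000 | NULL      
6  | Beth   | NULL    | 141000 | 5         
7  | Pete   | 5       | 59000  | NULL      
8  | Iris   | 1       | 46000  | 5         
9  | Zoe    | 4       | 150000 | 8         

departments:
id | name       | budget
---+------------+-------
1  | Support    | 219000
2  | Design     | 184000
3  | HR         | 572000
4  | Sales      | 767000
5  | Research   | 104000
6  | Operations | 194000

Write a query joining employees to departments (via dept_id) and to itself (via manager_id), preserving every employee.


Two LEFT JOINs from the same base table employees: one to departments via dept_id, one to employees itself via manager_id. Both are LEFT so every employee is preserved.
Match against departments:
  - employee 1 (George): dept_id=5 -> matches Research
  - employee 2 (Mia): dept_id=1 -> matches Support
  - employee 3 (Hank): dept_id=6 -> matches Operations
  - employee 4 (Helen): dept_id=6 -> matches Operations
  - employee 5 (Ivan): dept_id=NULL, no match -> kept with NULL
  - employee 6 (Beth): dept_id=NULL, no match -> kept with NULL
  - employee 7 (Pete): dept_id=5 -> matches Research
  - employee 8 (Iris): dept_id=1 -> matches Support
  - employee 9 (Zoe): dept_id=4 -> matches Sales
Match against employees (self):
  - employee 1 (George): manager_id=NULL -> NULL
  - employee 2 (Mia): manager_id=1 -> George
  - employee 3 (Hank): manager_id=NULL -> NULL
  - employee 4 (Helen): manager_id=NULL -> NULL
  - employee 5 (Ivan): manager_id=NULL -> NULL
  - employee 6 (Beth): manager_id=5 -> Ivan
  - employee 7 (Pete): manager_id=NULL -> NULL
  - employee 8 (Iris): manager_id=5 -> Ivan
  - employee 9 (Zoe): manager_id=8 -> Iris

SQL:
SELECT a.name, b.name AS department, c.name AS manager
FROM employees a
LEFT JOIN departments b ON a.dept_id = b.id
LEFT JOIN employees c ON a.manager_id = c.id

Result:
name   | department | manager
-------+------------+--------
George | Research   | NULL   
Mia    | Support    | George 
Hank   | Operations | NULL   
Helen  | Operations | NULL   
Ivan   | NULL       | NULL   
Beth   | NULL       | Ivan   
Pete   | Research   | NULL   
Iris   | Support    | Ivan   
Zoe    | Sales      | Iris   


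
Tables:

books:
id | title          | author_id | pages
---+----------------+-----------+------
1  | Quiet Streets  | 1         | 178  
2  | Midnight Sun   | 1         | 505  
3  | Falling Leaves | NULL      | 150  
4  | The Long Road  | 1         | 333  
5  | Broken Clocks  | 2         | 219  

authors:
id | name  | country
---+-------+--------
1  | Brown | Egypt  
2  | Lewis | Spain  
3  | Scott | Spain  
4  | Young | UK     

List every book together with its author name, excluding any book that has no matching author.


INNER JOIN keeps only books rows whose author_id matches an id in authors. Walk through each book:
  - book 1 (Quiet Streets): author_id=1 -> matches Brown
  - book 2 (Midnight Sun): author_id=1 -> matches Brown
  - book 3 (Falling Leaves): author_id=NULL, no match -> dropped
  - book 4 (The Long Road): author_id=1 -> matches Brown
  - book 5 (Broken Clocks): author_id=2 -> matches Lewis
So 1 of 5 rows is dropped.

SQL:
SELECT a.title, b.name AS author
FROM books a
INNER JOIN authors b ON a.author_id = b.id

Result:
title         | author
--------------+-------
Quiet Streets | Brown 
Midnight Sun  | Brown 
The Long Road | Brown 
Broken Clocks | Lewis 


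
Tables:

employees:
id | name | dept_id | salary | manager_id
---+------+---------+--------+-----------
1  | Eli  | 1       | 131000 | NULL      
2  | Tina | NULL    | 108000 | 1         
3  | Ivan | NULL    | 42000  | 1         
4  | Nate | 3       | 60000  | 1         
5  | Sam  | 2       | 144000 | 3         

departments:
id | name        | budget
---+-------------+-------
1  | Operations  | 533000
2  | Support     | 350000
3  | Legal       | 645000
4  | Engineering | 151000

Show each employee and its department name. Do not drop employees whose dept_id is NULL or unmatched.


LEFT JOIN keeps every row from employees (the left table); where dept_id has no match in departments, the department columns become NULL. Walk through each employee:
  - employee 1 (Eli): dept_id=1 -> matches Operations
  - employee 2 (Tina): dept_id=NULL, no match -> kept with NULL
  - employee 3 (Ivan): dept_id=NULL, no match -> kept with NULL
  - employee 4 (Nate): dept_id=3 -> matches Legal
  - employee 5 (Sam): dept_id=2 -> matches Support
All 5 rows appear; 2 have NULL department.

SQL:
SELECT a.name, b.name AS department
FROM employees a
LEFT JOIN departments b ON a.dept_id = b.id

Result:
name | department
-----+-----------
Eli  | Operations
Tina | NULL      
Ivan | NULL      
Nate | Legal     
Sam  | Support   


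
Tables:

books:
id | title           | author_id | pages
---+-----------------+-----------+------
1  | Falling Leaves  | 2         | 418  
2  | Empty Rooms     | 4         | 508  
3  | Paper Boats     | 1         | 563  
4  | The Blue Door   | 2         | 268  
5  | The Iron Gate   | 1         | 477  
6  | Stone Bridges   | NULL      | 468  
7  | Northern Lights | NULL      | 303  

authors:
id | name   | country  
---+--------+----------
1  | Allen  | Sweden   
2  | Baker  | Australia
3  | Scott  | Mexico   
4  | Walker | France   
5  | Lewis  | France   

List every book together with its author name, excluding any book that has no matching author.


INNER JOIN keeps only books rows whose author_id matches an id in authors. Walk through each book:
  - book 1 (Falling Leaves): author_id=2 -> matches Baker
  - book 2 (Empty Rooms): author_id=4 -> matches Walker
  - book 3 (Paper Boats): author_id=1 -> matches Allen
  - book 4 (The Blue Door): author_id=2 -> matches Baker
  - book 5 (The Iron Gate): author_id=1 -> matches Allen
  - book 6 (Stone Bridges): author_id=NULL, no match -> dropped
  - book 7 (Northern Lights): author_id=NULL, no match -> dropped
So 2 of 7 rows are dropped.

SQL:
SELECT a.title, b.name AS author
FROM books a
INNER JOIN authors b ON a.author_id = b.id

Result:
title          | author
---------------+-------
Falling Leaves | Baker 
Empty Rooms    | Walker
Paper Boats    | Allen 
The Blue Door  | Baker 
The Iron Gate  | Allen 


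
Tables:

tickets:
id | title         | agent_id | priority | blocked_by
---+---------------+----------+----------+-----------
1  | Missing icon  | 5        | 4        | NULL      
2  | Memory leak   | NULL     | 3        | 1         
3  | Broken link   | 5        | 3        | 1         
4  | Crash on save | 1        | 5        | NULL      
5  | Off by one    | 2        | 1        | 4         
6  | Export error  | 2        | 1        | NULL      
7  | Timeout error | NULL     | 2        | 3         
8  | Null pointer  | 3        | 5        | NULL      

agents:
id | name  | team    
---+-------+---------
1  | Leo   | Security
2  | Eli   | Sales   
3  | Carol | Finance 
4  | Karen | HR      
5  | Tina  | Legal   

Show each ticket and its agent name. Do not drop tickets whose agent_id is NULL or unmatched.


LEFT JOIN keeps every row from tickets (the left table); where agent_id has no match in agents, the agent columns become NULL. Walk through each ticket:
  - ticket 1 (Missing icon): agent_id=5 -> matches Tina
  - ticket 2 (Memory leak): agent_id=NULL, no match -> kept with NULL
  - ticket 3 (Broken link): agent_id=5 -> matches Tina
  - ticket 4 (Crash on save): agent_id=1 -> matches Leo
  - ticket 5 (Off by one): agent_id=2 -> matches Eli
  - ticket 6 (Export error): agent_id=2 -> matches Eli
  - ticket 7 (Timeout error): agent_id=NULL, no match -> kept with NULL
  - ticket 8 (Null pointer): agent_id=3 -> matches Carol
All 8 rows appear; 2 have NULL agent.

SQL:
SELECT a.title, b.name AS agent
FROM tickets a
LEFT JOIN agents b ON a.agent_id = b.id

Result:
title         | agent
--------------+------
Missing icon  | Tina 
Memory leak   | NULL 
Broken link   | Tina 
Crash on save | Leo  
Off by one    | Eli  
Export error  | Eli  
Timeout error | NULL 
Null pointer  | Carol


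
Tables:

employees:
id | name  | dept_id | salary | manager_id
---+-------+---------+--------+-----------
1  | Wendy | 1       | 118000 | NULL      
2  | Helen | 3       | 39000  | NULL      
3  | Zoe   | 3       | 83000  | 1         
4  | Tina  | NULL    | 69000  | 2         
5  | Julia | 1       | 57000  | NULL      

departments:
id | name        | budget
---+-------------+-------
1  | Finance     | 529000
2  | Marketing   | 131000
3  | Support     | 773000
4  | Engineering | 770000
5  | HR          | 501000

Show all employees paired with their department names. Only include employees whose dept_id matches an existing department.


INNER JOIN keeps only employees rows whose dept_id matches an id in departments. Walk through each employee:
  - employee 1 (Wendy): dept_id=1 -> matches Finance
  - employee 2 (Helen): dept_id=3 -> matches Support
  - employee 3 (Zoe): dept_id=3 -> matches Support
  - employee 4 (Tina): dept_id=NULL, no match -> dropped
  - employee 5 (Julia): dept_id=1 -> matches Finance
So 1 of 5 rows is dropped.

SQL:
SELECT a.name, b.name AS department
FROM employees a
INNER JOIN departments b ON a.dept_id = b.id

Result:
name  | department
------+-----------
Wendy | Finance   
Helen | Support   
Zoe   | Support   
Julia | Finance   


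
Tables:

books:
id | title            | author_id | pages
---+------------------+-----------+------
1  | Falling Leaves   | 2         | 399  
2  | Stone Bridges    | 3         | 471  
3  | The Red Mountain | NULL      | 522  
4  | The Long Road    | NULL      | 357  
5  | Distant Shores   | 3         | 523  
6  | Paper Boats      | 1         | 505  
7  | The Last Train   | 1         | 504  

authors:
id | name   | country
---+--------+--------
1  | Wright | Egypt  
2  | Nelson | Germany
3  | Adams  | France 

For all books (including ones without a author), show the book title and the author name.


LEFT JOIN keeps every row from books (the left table); where author_id has no match in authors, the author columns become NULL. Walk through each book:
  - book 1 (Falling Leaves): author_id=2 -> matches Nelson
  - book 2 (Stone Bridges): author_id=3 -> matches Adams
  - book 3 (The Red Mountain): author_id=NULL, no match -> kept with NULL
  - book 4 (The Long Road): author_id=NULL, no match -> kept with NULL
  - book 5 (Distant Shores): author_id=3 -> matches Adams
  - book 6 (Paper Boats): author_id=1 -> matches Wright
  - book 7 (The Last Train): author_id=1 -> matches Wright
All 7 rows appear; 2 have NULL author.

SQL:
SELECT a.title, b.name AS author
FROM books a
LEFT JOIN authors b ON a.author_id = b.id

Result:
title            | author
-----------------+-------
Falling Leaves   | Nelson
Stone Bridges    | Adams 
The Red Mountain | NULL  
The Long Road    | NULL  
Distant Shores   | Adams 
Paper Boats      | Wright
The Last Train   | Wright


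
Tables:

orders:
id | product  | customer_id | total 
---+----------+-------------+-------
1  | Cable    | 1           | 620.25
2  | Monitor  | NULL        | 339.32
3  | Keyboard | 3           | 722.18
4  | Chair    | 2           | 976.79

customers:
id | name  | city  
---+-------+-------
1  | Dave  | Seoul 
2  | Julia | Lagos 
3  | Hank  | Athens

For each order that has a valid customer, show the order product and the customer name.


INNER JOIN keeps only orders rows whose customer_id matches an id in customers. Walk through each order:
  - order 1 (Cable): customer_id=1 -> matches Dave
  - order 2 (Monitor): customer_id=NULL, no match -> dropped
  - order 3 (Keyboard): customer_id=3 -> matches Hank
  - order 4 (Chair): customer_id=2 -> matches Julia
So 1 of 4 rows is dropped.

SQL:
SELECT a.product, b.name AS customer
FROM orders a
INNER JOIN customers b ON a.customer_id = b.id

Result:
product  | customer
---------+---------
Cable    | Dave    
Keyboard | Hank    
Chair    | Julia   


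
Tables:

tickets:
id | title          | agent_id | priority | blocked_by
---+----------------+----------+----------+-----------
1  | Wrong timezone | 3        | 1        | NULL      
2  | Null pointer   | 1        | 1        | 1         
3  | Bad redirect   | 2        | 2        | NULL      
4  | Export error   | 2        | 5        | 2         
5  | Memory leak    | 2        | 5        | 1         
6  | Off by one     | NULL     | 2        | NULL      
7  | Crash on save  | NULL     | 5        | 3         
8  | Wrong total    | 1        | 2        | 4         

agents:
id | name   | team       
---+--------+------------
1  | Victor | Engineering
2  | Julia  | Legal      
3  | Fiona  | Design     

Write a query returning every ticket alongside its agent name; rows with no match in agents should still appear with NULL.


LEFT JOIN keeps every row from tickets (the left table); where agent_id has no match in agents, the agent columns become NULL. Walk through each ticket:
  - ticket 1 (Wrong timezone): agent_id=3 -> matches Fiona
  - ticket 2 (Null pointer): agent_id=1 -> matches Victor
  - ticket 3 (Bad redirect): agent_id=2 -> matches Julia
  - ticket 4 (Export error): agent_id=2 -> matches Julia
  - ticket 5 (Memory leak): agent_id=2 -> matches Julia
  - ticket 6 (Off by one): agent_id=NULL, no match -> kept with NULL
  - ticket 7 (Crash on save): agent_id=NULL, no match -> kept with NULL
  - ticket 8 (Wrong total): agent_id=1 -> matches Victor
All 8 rows appear; 2 have NULL agent.

SQL:
SELECT a.title, b.name AS agent
FROM tickets a
LEFT JOIN agents b ON a.agent_id = b.id

Result:
title          | agent 
---------------+-------
Wrong timezone | Fiona 
Null pointer   | Victor
Bad redirect   | Julia 
Export error   | Julia 
Memory leak    | Julia 
Off by one     | NULL  
Crash on save  | NULL  
Wrong total    | Victor


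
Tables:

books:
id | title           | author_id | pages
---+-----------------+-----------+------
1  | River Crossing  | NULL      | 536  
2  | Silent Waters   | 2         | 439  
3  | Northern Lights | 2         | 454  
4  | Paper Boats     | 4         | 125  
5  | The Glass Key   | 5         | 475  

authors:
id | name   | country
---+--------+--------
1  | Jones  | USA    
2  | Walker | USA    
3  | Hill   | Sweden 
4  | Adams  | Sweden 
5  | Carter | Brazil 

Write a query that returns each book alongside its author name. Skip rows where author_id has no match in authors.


INNER JOIN keeps only books rows whose author_id matches an id in authors. Walk through each book:
  - book 1 (River Crossing): author_id=NULL, no match -> dropped
  - book 2 (Silent Waters): author_id=2 -> matches Walker
  - book 3 (Northern Lights): author_id=2 -> matches Walker
  - book 4 (Paper Boats): author_id=4 -> matches Adams
  - book 5 (The Glass Key): author_id=5 -> matches Carter
So 1 of 5 rows is dropped.

SQL:
SELECT a.title, b.name AS author
FROM books a
INNER JOIN authors b ON a.author_id = b.id

Result:
title           | author
----------------+-------
Silent Waters   | Walker
Northern Lights | Walker
Paper Boats     | Adams 
The Glass Key   | Carter


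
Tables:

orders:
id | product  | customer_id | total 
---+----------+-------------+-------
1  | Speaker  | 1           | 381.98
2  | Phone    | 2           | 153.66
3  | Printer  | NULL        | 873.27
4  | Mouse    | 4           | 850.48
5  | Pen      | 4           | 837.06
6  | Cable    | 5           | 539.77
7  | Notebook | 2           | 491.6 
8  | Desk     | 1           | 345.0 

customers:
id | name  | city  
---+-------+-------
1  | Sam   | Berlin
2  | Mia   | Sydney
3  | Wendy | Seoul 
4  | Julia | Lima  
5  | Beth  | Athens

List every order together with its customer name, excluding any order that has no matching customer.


INNER JOIN keeps only orders rows whose customer_id matches an id in customers. Walk through each order:
  - order 1 (Speaker): customer_id=1 -> matches Sam
  - order 2 (Phone): customer_id=2 -> matches Mia
  - order 3 (Printer): customer_id=NULL, no match -> dropped
  - order 4 (Mouse): customer_id=4 -> matches Julia
  - order 5 (Pen): customer_id=4 -> matches Julia
  - order 6 (Cable): customer_id=5 -> matches Beth
  - order 7 (Notebook): customer_id=2 -> matches Mia
  - order 8 (Desk): customer_id=1 -> matches Sam
So 1 of 8 rows is dropped.

SQL:
SELECT a.product, b.name AS customer
FROM orders a
INNER JOIN customers b ON a.customer_id = b.id

Result:
product  | customer
---------+---------
Speaker  | Sam     
Phone    | Mia     
Mouse    | Julia   
Pen      | Julia   
Cable    | Beth    
Notebook | Mia     
Desk     | Sam     


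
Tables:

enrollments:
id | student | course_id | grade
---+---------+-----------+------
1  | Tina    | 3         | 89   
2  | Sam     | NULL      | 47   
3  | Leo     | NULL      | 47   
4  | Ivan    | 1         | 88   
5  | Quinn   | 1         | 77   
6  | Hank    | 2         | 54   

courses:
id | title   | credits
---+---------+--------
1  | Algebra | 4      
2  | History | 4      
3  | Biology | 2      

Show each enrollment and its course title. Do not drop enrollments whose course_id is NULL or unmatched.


LEFT JOIN keeps every row from enrollments (the left table); where course_id has no match in courses, the course columns become NULL. Walk through each enrollment:
  - enrollment 1 (Tina): course_id=3 -> matches Biology
  - enrollment 2 (Sam): course_id=NULL, no match -> kept with NULL
  - enrollment 3 (Leo): course_id=NULL, no match -> kept with NULL
  - enrollment 4 (Ivan): course_id=1 -> matches Algebra
  - enrollment 5 (Quinn): course_id=1 -> matches Algebra
  - enrollment 6 (Hank): course_id=2 -> matches History
All 6 rows appear; 2 have NULL course.

SQL:
SELECT a.student, b.title AS course
FROM enrollments a
LEFT JOIN courses b ON a.course_id = b.id

Result:
student | course 
--------+--------
Tina    | Biology
Sam     | NULL   
Leo     | NULL   
Ivan    | Algebra
Quinn   | Algebra
Hank    | History


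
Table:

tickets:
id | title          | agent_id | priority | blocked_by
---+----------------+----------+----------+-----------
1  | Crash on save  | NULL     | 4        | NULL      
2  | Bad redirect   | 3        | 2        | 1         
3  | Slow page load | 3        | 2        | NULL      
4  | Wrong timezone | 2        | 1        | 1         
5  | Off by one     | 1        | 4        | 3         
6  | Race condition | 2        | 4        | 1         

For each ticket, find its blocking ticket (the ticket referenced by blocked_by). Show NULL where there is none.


This is a self-join: tickets is joined to a second copy of itself, matching each row's blocked_by to another row's id. Use LEFT JOIN so rows with blocked_by=NULL are kept.
  - ticket 1 (Crash on save): blocked_by=NULL -> NULL
  - ticket 2 (Bad redirect): blocked_by=1 -> Crash on save
  - ticket 3 (Slow page load): blocked_by=NULL -> NULL
  - ticket 4 (Wrong timezone): blocked_by=1 -> Crash on save
  - ticket 5 (Off by one): blocked_by=3 -> Slow page load
  - ticket 6 (Race condition): blocked_by=1 -> Crash on save

SQL:
SELECT a.title AS item, b.title AS blocked_by
FROM tickets a
LEFT JOIN tickets b ON a.blocked_by = b.id

Result:
item           | blocked_by    
---------------+---------------
Crash on save  | NULL          
Bad redirect   | Crash on save 
Slow page load | NULL          
Wrong timezone | Crash on save 
Off by one     | Slow page load
Race condition | Crash on save 


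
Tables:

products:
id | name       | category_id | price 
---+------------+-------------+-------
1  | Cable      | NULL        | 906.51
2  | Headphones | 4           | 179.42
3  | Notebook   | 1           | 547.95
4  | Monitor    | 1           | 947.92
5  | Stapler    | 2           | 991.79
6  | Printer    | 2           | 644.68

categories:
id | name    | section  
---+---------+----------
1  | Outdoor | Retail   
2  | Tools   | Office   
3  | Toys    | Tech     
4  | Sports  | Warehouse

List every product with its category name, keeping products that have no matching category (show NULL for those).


LEFT JOIN keeps every row from products (the left table); where category_id has no match in categories, the category columns become NULL. Walk through each product:
  - product 1 (Cable): category_id=NULL, no match -> kept with NULL
  - product 2 (Headphones): category_id=4 -> matches Sports
  - product 3 (Notebook): category_id=1 -> matches Outdoor
  - product 4 (Monitor): category_id=1 -> matches Outdoor
  - product 5 (Stapler): category_id=2 -> matches Tools
  - product 6 (Printer): category_id=2 -> matches Tools
All 6 rows appear; 1 has NULL category.

SQL:
SELECT a.name, b.name AS category
FROM products a
LEFT JOIN categories b ON a.category_id = b.id

Result:
name       | category
-----------+---------
Cable      | NULL    
Headphones | Sports  
Notebook   | Outdoor 
Monitor    | Outdoor 
Stapler    | Tools   
Printer    | Tools   


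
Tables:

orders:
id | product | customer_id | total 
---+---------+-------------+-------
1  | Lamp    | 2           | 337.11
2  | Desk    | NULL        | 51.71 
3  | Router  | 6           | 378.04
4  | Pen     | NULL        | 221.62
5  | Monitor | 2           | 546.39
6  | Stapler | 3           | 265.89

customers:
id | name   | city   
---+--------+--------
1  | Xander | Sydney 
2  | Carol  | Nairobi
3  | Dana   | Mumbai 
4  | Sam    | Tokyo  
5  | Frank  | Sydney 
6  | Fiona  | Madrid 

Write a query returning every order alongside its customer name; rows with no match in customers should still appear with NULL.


LEFT JOIN keeps every row from orders (the left table); where customer_id has no match in customers, the customer columns become NULL. Walk through each order:
  - order 1 (Lamp): customer_id=2 -> matches Carol
  - order 2 (Desk): customer_id=NULL, no match -> kept with NULL
  - order 3 (Router): customer_id=6 -> matches Fiona
  - order 4 (Pen): customer_id=NULL, no match -> kept with NULL
  - order 5 (Monitor): customer_id=2 -> matches Carol
  - order 6 (Stapler): customer_id=3 -> matches Dana
All 6 rows appear; 2 have NULL customer.

SQL:
SELECT a.product, b.name AS customer
FROM orders a
LEFT JOIN customers b ON a.customer_id = b.id

Result:
product | customer
--------+---------
Lamp    | Carol   
Desk    | NULL    
Router  | Fiona   
Pen     | NULL    
Monitor | Carol   
Stapler | Dana    


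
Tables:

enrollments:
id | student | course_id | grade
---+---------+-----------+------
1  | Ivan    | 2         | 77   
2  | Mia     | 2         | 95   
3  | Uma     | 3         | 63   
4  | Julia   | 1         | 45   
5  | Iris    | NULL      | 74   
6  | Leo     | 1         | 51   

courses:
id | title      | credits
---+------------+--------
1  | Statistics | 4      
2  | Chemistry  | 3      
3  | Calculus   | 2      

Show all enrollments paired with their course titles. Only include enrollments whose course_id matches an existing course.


INNER JOIN keeps only enrollments rows whose course_id matches an id in courses. Walk through each enrollment:
  - enrollment 1 (Ivan): course_id=2 -> matches Chemistry
  - enrollment 2 (Mia): course_id=2 -> matches Chemistry
  - enrollment 3 (Uma): course_id=3 -> matches Calculus
  - enrollment 4 (Julia): course_id=1 -> matches Statistics
  - enrollment 5 (Iris): course_id=NULL, no match -> dropped
  - enrollment 6 (Leo): course_id=1 -> matches Statistics
So 1 of 6 rows is dropped.

SQL:
SELECT a.student, b.title AS course
FROM enrollments a
INNER JOIN courses b ON a.course_id = b.id

Result:
student | course    
--------+-----------
Ivan    | Chemistry 
Mia     | Chemistry 
Uma     | Calculus  
Julia   | Statistics
Leo     | Statistics


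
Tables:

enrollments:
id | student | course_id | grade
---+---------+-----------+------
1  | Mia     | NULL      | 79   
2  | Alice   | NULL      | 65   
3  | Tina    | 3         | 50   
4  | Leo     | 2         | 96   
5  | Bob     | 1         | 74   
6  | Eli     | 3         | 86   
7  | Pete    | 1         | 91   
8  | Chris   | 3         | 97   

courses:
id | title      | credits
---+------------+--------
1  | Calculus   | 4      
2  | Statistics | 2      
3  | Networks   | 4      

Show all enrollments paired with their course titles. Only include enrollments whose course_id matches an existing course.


INNER JOIN keeps only enrollments rows whose course_id matches an id in courses. Walk through each enrollment:
  - enrollment 1 (Mia): course_id=NULL, no match -> dropped
  - enrollment 2 (Alice): course_id=NULL, no match -> dropped
  - enrollment 3 (Tina): course_id=3 -> matches Networks
  - enrollment 4 (Leo): course_id=2 -> matches Statistics
  - enrollment 5 (Bob): course_id=1 -> matches Calculus
  - enrollment 6 (Eli): course_id=3 -> matches Networks
  - enrollment 7 (Pete): course_id=1 -> matches Calculus
  - enrollment 8 (Chris): course_id=3 -> matches Networks
So 2 of 8 rows are dropped.

SQL:
SELECT a.student, b.title AS course
FROM enrollments a
INNER JOIN courses b ON a.course_id = b.id

Result:
student | course    
--------+-----------
Tina    | Networks  
Leo     | Statistics
Bob     | Calculus  
Eli     | Networks  
Pete    | Calculus  
Chris   | Networks  


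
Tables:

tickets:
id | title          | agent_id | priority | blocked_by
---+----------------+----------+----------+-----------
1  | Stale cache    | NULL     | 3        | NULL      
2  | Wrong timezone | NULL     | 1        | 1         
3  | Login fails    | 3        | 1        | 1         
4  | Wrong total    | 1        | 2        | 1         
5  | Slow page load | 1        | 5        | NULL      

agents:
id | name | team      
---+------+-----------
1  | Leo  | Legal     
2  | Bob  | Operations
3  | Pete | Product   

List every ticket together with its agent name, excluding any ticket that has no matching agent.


INNER JOIN keeps only tickets rows whose agent_id matches an id in agents. Walk through each ticket:
  - ticket 1 (Stale cache): agent_id=NULL, no match -> dropped
  - ticket 2 (Wrong timezone): agent_id=NULL, no match -> dropped
  - ticket 3 (Login fails): agent_id=3 -> matches Pete
  - ticket 4 (Wrong total): agent_id=1 -> matches Leo
  - ticket 5 (Slow page load): agent_id=1 -> matches Leo
So 2 of 5 rows are dropped.

SQL:
SELECT a.title, b.name AS agent
FROM tickets a
INNER JOIN agents b ON a.agent_id = b.id

Result:
title          | agent
---------------+------
Login fails    | Pete 
Wrong total    | Leo  
Slow page load | Leo  


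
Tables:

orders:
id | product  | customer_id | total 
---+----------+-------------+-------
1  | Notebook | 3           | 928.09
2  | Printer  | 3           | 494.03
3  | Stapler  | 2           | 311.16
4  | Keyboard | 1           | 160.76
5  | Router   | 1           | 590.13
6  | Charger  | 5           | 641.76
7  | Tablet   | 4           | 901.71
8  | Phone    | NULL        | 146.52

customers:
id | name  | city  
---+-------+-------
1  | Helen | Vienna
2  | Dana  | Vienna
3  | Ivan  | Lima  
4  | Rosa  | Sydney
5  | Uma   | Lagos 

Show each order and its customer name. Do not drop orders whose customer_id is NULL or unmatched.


LEFT JOIN keeps every row from orders (the left table); where customer_id has no match in customers, the customer columns become NULL. Walk through each order:
  - order 1 (Notebook): customer_id=3 -> matches Ivan
  - order 2 (Printer): customer_id=3 -> matches Ivan
  - order 3 (Stapler): customer_id=2 -> matches Dana
  - order 4 (Keyboard): customer_id=1 -> matches Helen
  - order 5 (Router): customer_id=1 -> matches Helen
  - order 6 (Charger): customer_id=5 -> matches Uma
  - order 7 (Tablet): customer_id=4 -> matches Rosa
  - order 8 (Phone): customer_id=NULL, no match -> kept with NULL
All 8 rows appear; 1 has NULL customer.

SQL:
SELECT a.product, b.name AS customer
FROM orders a
LEFT JOIN customers b ON a.customer_id = b.id

Result:
product  | customer
---------+---------
Notebook | Ivan    
Printer  | Ivan    
Stapler  | Dana    
Keyboard | Helen   
Router   | Helen   
Charger  | Uma     
Tablet   | Rosa    
Phone    | NULL    


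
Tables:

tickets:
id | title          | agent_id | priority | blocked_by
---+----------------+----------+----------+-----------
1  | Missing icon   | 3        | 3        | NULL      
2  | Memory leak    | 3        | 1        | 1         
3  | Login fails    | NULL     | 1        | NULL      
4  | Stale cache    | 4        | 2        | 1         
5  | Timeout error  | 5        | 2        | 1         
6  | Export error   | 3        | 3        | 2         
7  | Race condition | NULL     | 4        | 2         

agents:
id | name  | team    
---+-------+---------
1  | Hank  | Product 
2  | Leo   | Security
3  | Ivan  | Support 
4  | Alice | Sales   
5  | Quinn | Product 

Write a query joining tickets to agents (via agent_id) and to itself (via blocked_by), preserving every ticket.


Two LEFT JOINs from the same base table tickets: one to agents via agent_id, one to tickets itself via blocked_by. Both are LEFT so every ticket is preserved.
Match against agents:
  - ticket 1 (Missing icon): agent_id=3 -> matches Ivan
  - ticket 2 (Memory leak): agent_id=3 -> matches Ivan
  - ticket 3 (Login fails): agent_id=NULL, no match -> kept with NULL
  - ticket 4 (Stale cache): agent_id=4 -> matches Alice
  - ticket 5 (Timeout error): agent_id=5 -> matches Quinn
  - ticket 6 (Export error): agent_id=3 -> matches Ivan
  - ticket 7 (Race condition): agent_id=NULL, no match -> kept with NULL
Match against tickets (self):
  - ticket 1 (Missing icon): blocked_by=NULL -> NULL
  - ticket 2 (Memory leak): blocked_by=1 -> Missing icon
  - ticket 3 (Login fails): blocked_by=NULL -> NULL
  - ticket 4 (Stale cache): blocked_by=1 -> Missing icon
  - ticket 5 (Timeout error): blocked_by=1 -> Missing icon
  - ticket 6 (Export error): blocked_by=2 -> Memory leak
  - ticket 7 (Race condition): blocked_by=2 -> Memory leak

SQL:
SELECT a.title, b.name AS agent, c.title AS blocked_by
FROM tickets a
LEFT JOIN agents b ON a.agent_id = b.id
LEFT JOIN tickets c ON a.blocked_by = c.id

Result:
title          | agent | blocked_by  
---------------+-------+-------------
Missing icon   | Ivan  | NULL        
Memory leak    | Ivan  | Missing icon
Login fails    | NULL  | NULL        
Stale cache    | Alice | Missing icon
Timeout error  | Quinn | Missing icon
Export error   | Ivan  | Memory leak 
Race condition | NULL  | Memory leak 


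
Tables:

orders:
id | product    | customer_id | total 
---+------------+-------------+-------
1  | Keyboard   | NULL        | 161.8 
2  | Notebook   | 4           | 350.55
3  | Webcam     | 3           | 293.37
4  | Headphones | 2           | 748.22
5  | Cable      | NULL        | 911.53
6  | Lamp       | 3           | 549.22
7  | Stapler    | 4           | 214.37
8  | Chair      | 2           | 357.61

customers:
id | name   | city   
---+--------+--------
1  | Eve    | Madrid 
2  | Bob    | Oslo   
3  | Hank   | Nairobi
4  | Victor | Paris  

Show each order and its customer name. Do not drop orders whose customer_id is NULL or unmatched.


LEFT JOIN keeps every row from orders (the left table); where customer_id has no match in customers, the customer columns become NULL. Walk through each order:
  - order 1 (Keyboard): customer_id=NULL, no match -> kept with NULL
  - order 2 (Notebook): customer_id=4 -> matches Victor
  - order 3 (Webcam): customer_id=3 -> matches Hank
  - order 4 (Headphones): customer_id=2 -> matches Bob
  - order 5 (Cable): customer_id=NULL, no match -> kept with NULL
  - order 6 (Lamp): customer_id=3 -> matches Hank
  - order 7 (Stapler): customer_id=4 -> matches Victor
  - order 8 (Chair): customer_id=2 -> matches Bob
All 8 rows appear; 2 have NULL customer.

SQL:
SELECT a.product, b.name AS customer
FROM orders a
LEFT JOIN customers b ON a.customer_id = b.id

Result:
product    | customer
-----------+---------
Keyboard   | NULL    
Notebook   | Victor  
Webcam     | Hank    
Headphones | Bob     
Cable      | NULL    
Lamp       | Hank    
Stapler    | Victor  
Chair      | Bob     


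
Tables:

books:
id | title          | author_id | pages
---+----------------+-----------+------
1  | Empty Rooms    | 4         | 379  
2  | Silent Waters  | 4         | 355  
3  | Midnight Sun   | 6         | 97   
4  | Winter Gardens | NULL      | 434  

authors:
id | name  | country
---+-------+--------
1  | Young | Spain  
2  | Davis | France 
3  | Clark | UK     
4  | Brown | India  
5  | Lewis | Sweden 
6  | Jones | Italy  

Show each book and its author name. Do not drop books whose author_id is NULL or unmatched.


LEFT JOIN keeps every row from books (the left table); where author_id has no match in authors, the author columns become NULL. Walk through each book:
  - book 1 (Empty Rooms): author_id=4 -> matches Brown
  - book 2 (Silent Waters): author_id=4 -> matches Brown
  - book 3 (Midnight Sun): author_id=6 -> matches Jones
  - book 4 (Winter Gardens): author_id=NULL, no match -> kept with NULL
All 4 rows appear; 1 has NULL author.

SQL:
SELECT a.title, b.name AS author
FROM books a
LEFT JOIN authors b ON a.author_id = b.id

Result:
title          | author
---------------+-------
Empty Rooms    | Brown 
Silent Waters  | Brown 
Midnight Sun   | Jones 
Winter Gardens | NULL  
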